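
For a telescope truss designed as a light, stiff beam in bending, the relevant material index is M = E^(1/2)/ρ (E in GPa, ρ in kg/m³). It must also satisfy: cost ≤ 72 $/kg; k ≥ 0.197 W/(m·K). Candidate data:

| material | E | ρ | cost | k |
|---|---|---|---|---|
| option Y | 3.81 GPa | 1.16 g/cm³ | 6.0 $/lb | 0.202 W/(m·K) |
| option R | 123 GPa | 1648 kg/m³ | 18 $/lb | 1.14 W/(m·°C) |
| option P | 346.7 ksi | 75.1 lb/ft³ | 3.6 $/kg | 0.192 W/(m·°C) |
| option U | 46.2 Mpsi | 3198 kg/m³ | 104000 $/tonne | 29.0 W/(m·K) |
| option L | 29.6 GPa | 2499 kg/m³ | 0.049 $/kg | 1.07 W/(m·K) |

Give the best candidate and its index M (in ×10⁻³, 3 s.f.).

option R, M = 6.73×10⁻³

Screen on constraints: cost ≤ 72 $/kg; k ≥ 0.197 W/(m·K). Survivors: option Y, option R, option L.
In SI units:
  option Y: E = 3.810 GPa, ρ = 1160 kg/m³
  option R: E = 123.0 GPa, ρ = 1648 kg/m³
  option L: E = 29.60 GPa, ρ = 2499 kg/m³
  option R: M = 6.73×10⁻³
  option L: M = 2.18×10⁻³
  option Y: M = 1.68×10⁻³
Highest index: option R.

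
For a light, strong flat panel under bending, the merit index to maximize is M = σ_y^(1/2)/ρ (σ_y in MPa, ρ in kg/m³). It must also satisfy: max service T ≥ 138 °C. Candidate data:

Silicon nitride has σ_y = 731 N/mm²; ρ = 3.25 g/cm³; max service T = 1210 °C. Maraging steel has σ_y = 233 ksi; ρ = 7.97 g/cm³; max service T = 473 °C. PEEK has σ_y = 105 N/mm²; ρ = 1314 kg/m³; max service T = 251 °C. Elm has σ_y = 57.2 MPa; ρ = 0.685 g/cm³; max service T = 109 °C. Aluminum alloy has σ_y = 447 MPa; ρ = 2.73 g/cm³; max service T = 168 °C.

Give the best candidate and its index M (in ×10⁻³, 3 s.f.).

Screen on constraints: max service T ≥ 138 °C. Survivors: silicon nitride, maraging steel, PEEK, aluminum alloy.
Normalizing units and computing the index:
  silicon nitride: σ_y = 731.0 MPa, ρ = 3250 kg/m³
  maraging steel: σ_y = 1606 MPa, ρ = 7970 kg/m³
  PEEK: σ_y = 105.0 MPa, ρ = 1314 kg/m³
  aluminum alloy: σ_y = 447.0 MPa, ρ = 2730 kg/m³
  silicon nitride: M = 8.32×10⁻³
  PEEK: M = 7.80×10⁻³
  aluminum alloy: M = 7.74×10⁻³
  maraging steel: M = 5.03×10⁻³
Highest index: silicon nitride.

silicon nitride, M = 8.32×10⁻³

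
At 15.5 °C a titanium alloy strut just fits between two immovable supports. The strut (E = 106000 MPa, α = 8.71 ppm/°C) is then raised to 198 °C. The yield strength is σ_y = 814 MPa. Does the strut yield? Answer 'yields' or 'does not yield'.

does not yield

E = 106000 MPa = 106.0 GPa.
ΔT = 182.5 K. Constrained thermal stress σ = E·α·ΔT = 106.0×10³ MPa × 8.71×10⁻⁶ × 182.5 = 168 MPa (compressive).
Compare to σ_y = 814 MPa: σ < σ_y, so it does not yield.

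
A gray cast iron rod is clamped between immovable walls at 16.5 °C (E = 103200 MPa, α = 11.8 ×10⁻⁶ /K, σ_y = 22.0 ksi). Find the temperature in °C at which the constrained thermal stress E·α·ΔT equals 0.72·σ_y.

E = 103200 MPa = 103.2 GPa.
σ_y = 22.0 ksi = 151.7 MPa.
E·α·ΔT = 109.2 MPa ⇒ ΔT = 109.2 / (103.2×10³ × 11.8×10⁻⁶) = 89.68 K.
T = 16.5 + 89.68 = 106.2 °C.

106 °C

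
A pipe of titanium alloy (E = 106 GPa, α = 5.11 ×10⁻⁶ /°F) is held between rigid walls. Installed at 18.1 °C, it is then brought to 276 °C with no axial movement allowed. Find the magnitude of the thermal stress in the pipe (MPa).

α = 5.11×10⁻⁶/°F × 9/5 = 9.20×10⁻⁶/K.
ΔT = 257.9 K. Constrained thermal stress σ = E·α·ΔT = 106.0×10³ MPa × 9.20×10⁻⁶ × 257.9 = 251 MPa (compressive).

251 MPa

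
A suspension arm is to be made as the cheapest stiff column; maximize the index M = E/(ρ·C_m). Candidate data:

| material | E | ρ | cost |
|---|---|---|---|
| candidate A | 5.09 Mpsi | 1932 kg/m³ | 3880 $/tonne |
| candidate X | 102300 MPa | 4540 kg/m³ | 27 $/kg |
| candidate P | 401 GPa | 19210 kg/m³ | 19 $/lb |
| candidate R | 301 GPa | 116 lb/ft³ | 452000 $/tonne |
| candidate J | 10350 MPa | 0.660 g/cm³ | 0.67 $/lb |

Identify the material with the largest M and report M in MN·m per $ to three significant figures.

candidate J, M = 10.6 MN·m per $

Normalizing units and computing the index:
  candidate A: E = 35.09 GPa, ρ = 1932 kg/m³, cost = 3.880 $/kg
  candidate X: E = 102.3 GPa, ρ = 4540 kg/m³, cost = 27.00 $/kg
  candidate P: E = 401.0 GPa, ρ = 19210 kg/m³, cost = 41.89 $/kg
  candidate R: E = 301.0 GPa, ρ = 1858 kg/m³, cost = 452.0 $/kg
  candidate J: E = 10.35 GPa, ρ = 660.0 kg/m³, cost = 1.477 $/kg
  candidate J: M = 10.6 MN·m per $
  candidate A: M = 4.68 MN·m per $
  candidate X: M = 0.835 MN·m per $
  candidate P: M = 0.498 MN·m per $
  candidate R: M = 0.358 MN·m per $
Highest index: candidate J.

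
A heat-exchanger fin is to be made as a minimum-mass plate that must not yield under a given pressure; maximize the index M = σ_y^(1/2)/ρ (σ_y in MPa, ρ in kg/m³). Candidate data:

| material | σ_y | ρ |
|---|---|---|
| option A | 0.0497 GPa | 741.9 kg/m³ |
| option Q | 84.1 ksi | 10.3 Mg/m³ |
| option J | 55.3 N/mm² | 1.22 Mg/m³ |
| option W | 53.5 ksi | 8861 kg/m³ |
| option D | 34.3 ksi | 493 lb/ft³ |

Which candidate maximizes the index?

Normalizing units and computing the index:
  option A: σ_y = 49.70 MPa, ρ = 741.9 kg/m³
  option Q: σ_y = 579.8 MPa, ρ = 10300 kg/m³
  option J: σ_y = 55.30 MPa, ρ = 1220 kg/m³
  option W: σ_y = 368.9 MPa, ρ = 8861 kg/m³
  option D: σ_y = 236.5 MPa, ρ = 7897 kg/m³
  option A: M = 9.50×10⁻³
  option J: M = 6.10×10⁻³
  option Q: M = 2.34×10⁻³
  option W: M = 2.17×10⁻³
  option D: M = 1.95×10⁻³
The maximum is for option A.

option A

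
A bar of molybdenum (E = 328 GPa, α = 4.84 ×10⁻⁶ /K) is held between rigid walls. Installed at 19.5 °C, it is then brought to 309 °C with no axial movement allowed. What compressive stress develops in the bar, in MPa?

460 MPa

ΔT = 289.5 K. Constrained thermal stress σ = E·α·ΔT = 328.0×10³ MPa × 4.84×10⁻⁶ × 289.5 = 460 MPa (compressive).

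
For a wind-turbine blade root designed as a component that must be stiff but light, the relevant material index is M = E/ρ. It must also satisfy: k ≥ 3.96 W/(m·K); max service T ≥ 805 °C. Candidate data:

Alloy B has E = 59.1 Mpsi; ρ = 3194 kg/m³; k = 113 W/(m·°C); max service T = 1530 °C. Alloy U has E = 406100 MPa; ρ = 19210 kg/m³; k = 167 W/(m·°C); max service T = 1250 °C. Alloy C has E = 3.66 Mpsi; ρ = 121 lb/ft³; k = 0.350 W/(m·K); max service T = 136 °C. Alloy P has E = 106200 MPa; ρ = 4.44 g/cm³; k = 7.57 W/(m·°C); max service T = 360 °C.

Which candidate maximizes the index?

Screen on constraints: k ≥ 3.96 W/(m·K); max service T ≥ 805 °C. Survivors: alloy B, alloy U.
Normalizing units and computing the index:
  alloy B: E = 407.5 GPa, ρ = 3194 kg/m³
  alloy U: E = 406.1 GPa, ρ = 19210 kg/m³
  alloy B: M = 128 MN·m/kg
  alloy U: M = 21.1 MN·m/kg
Highest index: alloy B.

alloy B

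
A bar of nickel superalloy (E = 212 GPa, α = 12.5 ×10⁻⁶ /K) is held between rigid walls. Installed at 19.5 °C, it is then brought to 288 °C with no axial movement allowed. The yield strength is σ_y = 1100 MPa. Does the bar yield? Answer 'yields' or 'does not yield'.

ΔT = 268.5 K. Constrained thermal stress σ = E·α·ΔT = 212.0×10³ MPa × 12.5×10⁻⁶ × 268.5 = 712 MPa (compressive).
Compare to σ_y = 1100 MPa: σ < σ_y, so it does not yield.

does not yield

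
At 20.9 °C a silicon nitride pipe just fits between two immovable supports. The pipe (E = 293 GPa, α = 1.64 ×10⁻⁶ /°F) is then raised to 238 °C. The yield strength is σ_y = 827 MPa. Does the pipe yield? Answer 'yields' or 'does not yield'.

does not yield

α = 1.64×10⁻⁶/°F × 9/5 = 2.95×10⁻⁶/K.
ΔT = 217.1 K. Constrained thermal stress σ = E·α·ΔT = 293.0×10³ MPa × 2.95×10⁻⁶ × 217.1 = 188 MPa (compressive).
Compare to σ_y = 827 MPa: σ < σ_y, so it does not yield.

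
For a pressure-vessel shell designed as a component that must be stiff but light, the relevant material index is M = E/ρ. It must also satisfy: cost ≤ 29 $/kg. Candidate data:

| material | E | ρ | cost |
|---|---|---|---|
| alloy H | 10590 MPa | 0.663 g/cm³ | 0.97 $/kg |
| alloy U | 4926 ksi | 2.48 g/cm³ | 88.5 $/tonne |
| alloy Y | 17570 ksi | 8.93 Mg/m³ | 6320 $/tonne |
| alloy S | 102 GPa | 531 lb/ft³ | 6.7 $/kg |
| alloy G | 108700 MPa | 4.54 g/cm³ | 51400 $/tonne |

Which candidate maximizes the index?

alloy H

Screen on constraints: cost ≤ 29 $/kg. Survivors: alloy H, alloy U, alloy Y, alloy S.
In SI units:
  alloy H: E = 10.59 GPa, ρ = 663.0 kg/m³
  alloy U: E = 33.96 GPa, ρ = 2480 kg/m³
  alloy Y: E = 121.1 GPa, ρ = 8930 kg/m³
  alloy S: E = 102.0 GPa, ρ = 8506 kg/m³
  alloy H: M = 16.0 MN·m/kg
  alloy U: M = 13.7 MN·m/kg
  alloy Y: M = 13.6 MN·m/kg
  alloy S: M = 12.0 MN·m/kg
Alloy H ranks first.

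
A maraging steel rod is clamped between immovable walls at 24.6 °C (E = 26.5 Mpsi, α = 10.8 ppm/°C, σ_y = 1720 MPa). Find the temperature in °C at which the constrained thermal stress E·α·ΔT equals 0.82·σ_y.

739 °C

E = 26.5 Mpsi = 182.7 GPa.
E·α·ΔT = 1410 MPa ⇒ ΔT = 1410 / (182.7×10³ × 10.8×10⁻⁶) = 714.7 K.
T = 24.6 + 714.7 = 739.3 °C.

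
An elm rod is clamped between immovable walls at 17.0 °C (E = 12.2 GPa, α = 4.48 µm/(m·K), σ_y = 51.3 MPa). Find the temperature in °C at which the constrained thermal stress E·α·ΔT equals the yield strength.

956 °C

E·α·ΔT = 51.30 MPa ⇒ ΔT = 51.30 / (12.20×10³ × 4.48×10⁻⁶) = 938.6 K.
T = 17.0 + 938.6 = 955.6 °C.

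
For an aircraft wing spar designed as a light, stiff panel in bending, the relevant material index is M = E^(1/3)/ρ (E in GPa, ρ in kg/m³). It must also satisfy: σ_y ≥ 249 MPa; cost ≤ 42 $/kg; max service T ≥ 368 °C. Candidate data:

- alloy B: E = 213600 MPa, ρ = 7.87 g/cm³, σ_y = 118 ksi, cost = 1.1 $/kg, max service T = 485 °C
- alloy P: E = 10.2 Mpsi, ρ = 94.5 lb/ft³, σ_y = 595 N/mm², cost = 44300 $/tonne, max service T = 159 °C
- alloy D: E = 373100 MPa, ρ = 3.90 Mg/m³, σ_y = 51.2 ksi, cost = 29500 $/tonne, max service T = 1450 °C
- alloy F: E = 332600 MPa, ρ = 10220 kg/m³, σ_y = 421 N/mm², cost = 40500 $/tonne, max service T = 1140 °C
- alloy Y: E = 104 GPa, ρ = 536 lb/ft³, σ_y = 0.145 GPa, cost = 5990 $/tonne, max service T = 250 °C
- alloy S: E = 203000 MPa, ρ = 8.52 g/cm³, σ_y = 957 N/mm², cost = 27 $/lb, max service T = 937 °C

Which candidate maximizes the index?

alloy D

Screen on constraints: σ_y ≥ 249 MPa; cost ≤ 42 $/kg; max service T ≥ 368 °C. Survivors: alloy B, alloy D, alloy F.
Convert each candidate to consistent units, then evaluate M:
  alloy B: E = 213.6 GPa, ρ = 7870 kg/m³
  alloy D: E = 373.1 GPa, ρ = 3900 kg/m³
  alloy F: E = 332.6 GPa, ρ = 10220 kg/m³
  alloy D: M = 1.85×10⁻³
  alloy B: M = 0.760×10⁻³
  alloy F: M = 0.678×10⁻³
Alloy D has the largest M.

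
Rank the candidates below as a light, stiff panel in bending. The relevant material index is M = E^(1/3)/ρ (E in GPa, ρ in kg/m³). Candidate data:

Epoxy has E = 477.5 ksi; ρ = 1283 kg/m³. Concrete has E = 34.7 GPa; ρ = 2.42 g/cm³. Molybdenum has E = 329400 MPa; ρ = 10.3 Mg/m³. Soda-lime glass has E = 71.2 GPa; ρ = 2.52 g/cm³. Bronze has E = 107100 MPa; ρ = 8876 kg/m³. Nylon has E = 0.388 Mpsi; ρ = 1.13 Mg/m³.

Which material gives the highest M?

Putting every candidate on a common basis:
  epoxy: E = 3.292 GPa, ρ = 1283 kg/m³
  concrete: E = 34.70 GPa, ρ = 2420 kg/m³
  molybdenum: E = 329.4 GPa, ρ = 10300 kg/m³
  soda-lime glass: E = 71.20 GPa, ρ = 2520 kg/m³
  bronze: E = 107.1 GPa, ρ = 8876 kg/m³
  nylon: E = 2.675 GPa, ρ = 1130 kg/m³
  soda-lime glass: M = 1.64×10⁻³
  concrete: M = 1.35×10⁻³
  nylon: M = 1.23×10⁻³
  epoxy: M = 1.16×10⁻³
  molybdenum: M = 0.671×10⁻³
  bronze: M = 0.535×10⁻³
Soda-lime glass has the largest M.

soda-lime glass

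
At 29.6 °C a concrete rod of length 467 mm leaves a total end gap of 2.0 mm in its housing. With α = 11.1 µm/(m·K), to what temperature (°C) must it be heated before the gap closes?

415 °C

α·L₀·ΔT = 2.0 mm ⇒ ΔT = 2.0 / (11.1×10⁻⁶ × 467.0) = 385.8 K.
T = 29.6 + 385.8 = 415.4 °C.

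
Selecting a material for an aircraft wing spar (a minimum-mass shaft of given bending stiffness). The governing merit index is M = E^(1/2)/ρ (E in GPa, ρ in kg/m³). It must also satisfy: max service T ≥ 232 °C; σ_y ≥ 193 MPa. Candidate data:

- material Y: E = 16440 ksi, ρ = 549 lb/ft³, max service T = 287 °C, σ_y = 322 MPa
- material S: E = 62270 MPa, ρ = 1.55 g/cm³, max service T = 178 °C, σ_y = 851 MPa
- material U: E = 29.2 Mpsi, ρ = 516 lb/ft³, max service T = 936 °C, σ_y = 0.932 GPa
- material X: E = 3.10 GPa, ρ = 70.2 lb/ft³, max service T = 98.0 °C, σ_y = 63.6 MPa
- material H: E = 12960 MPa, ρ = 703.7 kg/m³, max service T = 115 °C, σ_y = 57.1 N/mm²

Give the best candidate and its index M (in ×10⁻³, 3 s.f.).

Screen on constraints: max service T ≥ 232 °C; σ_y ≥ 193 MPa. Survivors: material Y, material U.
Convert each candidate to consistent units, then evaluate M:
  material Y: E = 113.3 GPa, ρ = 8794 kg/m³
  material U: E = 201.3 GPa, ρ = 8266 kg/m³
  material U: M = 1.72×10⁻³
  material Y: M = 1.21×10⁻³
Material U ranks first.

material U, M = 1.72×10⁻³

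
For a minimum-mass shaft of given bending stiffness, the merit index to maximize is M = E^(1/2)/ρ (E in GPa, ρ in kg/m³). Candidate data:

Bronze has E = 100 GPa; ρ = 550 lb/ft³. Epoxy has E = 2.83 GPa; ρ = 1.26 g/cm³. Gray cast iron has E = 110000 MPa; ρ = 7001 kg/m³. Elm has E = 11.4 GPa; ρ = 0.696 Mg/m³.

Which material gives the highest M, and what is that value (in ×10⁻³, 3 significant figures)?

Putting every candidate on a common basis:
  bronze: E = 100.0 GPa, ρ = 8810 kg/m³
  epoxy: E = 2.830 GPa, ρ = 1260 kg/m³
  gray cast iron: E = 110.0 GPa, ρ = 7001 kg/m³
  elm: E = 11.40 GPa, ρ = 696.0 kg/m³
  elm: M = 4.85×10⁻³
  gray cast iron: M = 1.50×10⁻³
  epoxy: M = 1.34×10⁻³
  bronze: M = 1.14×10⁻³
Highest index: elm.

elm, M = 4.85×10⁻³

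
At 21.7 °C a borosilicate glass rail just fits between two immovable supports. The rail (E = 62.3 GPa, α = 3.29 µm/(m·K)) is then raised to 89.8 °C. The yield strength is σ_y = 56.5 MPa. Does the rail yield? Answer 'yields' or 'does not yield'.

ΔT = 68.10 K. Constrained thermal stress σ = E·α·ΔT = 62.30×10³ MPa × 3.29×10⁻⁶ × 68.10 = 14.0 MPa (compressive).
Compare to σ_y = 56.5 MPa: σ < σ_y, so it does not yield.

does not yield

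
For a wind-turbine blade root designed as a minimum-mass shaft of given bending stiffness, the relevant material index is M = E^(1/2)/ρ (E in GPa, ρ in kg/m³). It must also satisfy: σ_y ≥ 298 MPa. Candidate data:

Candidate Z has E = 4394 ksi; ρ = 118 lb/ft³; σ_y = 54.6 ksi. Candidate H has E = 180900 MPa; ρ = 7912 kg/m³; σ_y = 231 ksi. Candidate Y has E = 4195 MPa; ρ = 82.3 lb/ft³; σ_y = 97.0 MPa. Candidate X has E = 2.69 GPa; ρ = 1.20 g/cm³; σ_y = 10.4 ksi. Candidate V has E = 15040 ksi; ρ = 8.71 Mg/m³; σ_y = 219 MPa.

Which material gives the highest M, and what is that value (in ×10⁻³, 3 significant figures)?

Screen on constraints: σ_y ≥ 298 MPa. Survivors: candidate Z, candidate H.
In SI units:
  candidate Z: E = 30.30 GPa, ρ = 1890 kg/m³
  candidate H: E = 180.9 GPa, ρ = 7912 kg/m³
  candidate Z: M = 2.91×10⁻³
  candidate H: M = 1.70×10⁻³
Highest index: candidate Z.

candidate Z, M = 2.91×10⁻³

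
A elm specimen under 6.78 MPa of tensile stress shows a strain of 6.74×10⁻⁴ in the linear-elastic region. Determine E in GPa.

10.1 GPa

E = σ/ε = 6.78 MPa / 6.74×10⁻⁴ = 10060 MPa = 10.1 GPa.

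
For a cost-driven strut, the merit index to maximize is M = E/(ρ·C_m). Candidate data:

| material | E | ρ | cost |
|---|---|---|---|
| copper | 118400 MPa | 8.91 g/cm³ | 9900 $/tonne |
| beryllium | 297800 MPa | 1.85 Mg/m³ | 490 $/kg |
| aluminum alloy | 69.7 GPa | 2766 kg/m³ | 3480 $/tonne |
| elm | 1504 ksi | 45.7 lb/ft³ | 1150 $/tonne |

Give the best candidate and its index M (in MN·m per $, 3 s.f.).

elm, M = 12.3 MN·m per $

After converting to SI:
  copper: E = 118.4 GPa, ρ = 8910 kg/m³, cost = 9.900 $/kg
  beryllium: E = 297.8 GPa, ρ = 1850 kg/m³, cost = 490.0 $/kg
  aluminum alloy: E = 69.70 GPa, ρ = 2766 kg/m³, cost = 3.480 $/kg
  elm: E = 10.37 GPa, ρ = 732.0 kg/m³, cost = 1.150 $/kg
  elm: M = 12.3 MN·m per $
  aluminum alloy: M = 7.24 MN·m per $
  copper: M = 1.34 MN·m per $
  beryllium: M = 0.329 MN·m per $
Highest index: elm.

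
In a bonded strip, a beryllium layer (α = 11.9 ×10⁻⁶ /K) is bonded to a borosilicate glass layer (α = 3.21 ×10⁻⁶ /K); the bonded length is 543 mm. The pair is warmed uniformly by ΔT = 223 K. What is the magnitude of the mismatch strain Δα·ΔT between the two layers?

1.94×10⁻³

Δα = |11.9 − 3.21|×10⁻⁶/K = 8.69×10⁻⁶/K.
Mismatch strain = Δα·ΔT = 8.69×10⁻⁶ × 223.0 = 1.94×10⁻³.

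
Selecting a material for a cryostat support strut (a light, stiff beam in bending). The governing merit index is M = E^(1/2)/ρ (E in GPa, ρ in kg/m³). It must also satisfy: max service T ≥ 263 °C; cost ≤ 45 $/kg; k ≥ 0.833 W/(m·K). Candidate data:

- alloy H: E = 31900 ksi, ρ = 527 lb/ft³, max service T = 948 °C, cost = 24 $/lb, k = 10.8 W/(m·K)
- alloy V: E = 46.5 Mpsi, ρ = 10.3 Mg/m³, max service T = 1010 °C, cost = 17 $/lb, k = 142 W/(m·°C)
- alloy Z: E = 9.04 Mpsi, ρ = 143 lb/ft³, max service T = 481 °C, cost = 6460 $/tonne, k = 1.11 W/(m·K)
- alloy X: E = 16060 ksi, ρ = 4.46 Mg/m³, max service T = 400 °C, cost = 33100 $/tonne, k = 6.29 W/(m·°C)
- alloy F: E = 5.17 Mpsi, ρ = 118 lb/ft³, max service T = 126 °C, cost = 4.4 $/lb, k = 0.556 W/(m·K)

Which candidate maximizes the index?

alloy Z

Screen on constraints: max service T ≥ 263 °C; cost ≤ 45 $/kg; k ≥ 0.833 W/(m·K). Survivors: alloy V, alloy Z, alloy X.
Putting every candidate on a common basis:
  alloy V: E = 320.6 GPa, ρ = 10300 kg/m³
  alloy Z: E = 62.33 GPa, ρ = 2291 kg/m³
  alloy X: E = 110.7 GPa, ρ = 4460 kg/m³
  alloy Z: M = 3.45×10⁻³
  alloy X: M = 2.36×10⁻³
  alloy V: M = 1.74×10⁻³
Highest index: alloy Z.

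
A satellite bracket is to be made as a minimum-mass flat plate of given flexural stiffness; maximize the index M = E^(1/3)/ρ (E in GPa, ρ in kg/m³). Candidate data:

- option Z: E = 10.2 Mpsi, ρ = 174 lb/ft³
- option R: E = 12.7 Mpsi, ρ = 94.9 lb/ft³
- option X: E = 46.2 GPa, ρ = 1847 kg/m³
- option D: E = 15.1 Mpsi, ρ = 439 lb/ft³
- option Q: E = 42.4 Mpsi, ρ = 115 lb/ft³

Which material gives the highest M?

option Q

After converting to SI:
  option Z: E = 70.33 GPa, ρ = 2787 kg/m³
  option R: E = 87.56 GPa, ρ = 1520 kg/m³
  option X: E = 46.20 GPa, ρ = 1847 kg/m³
  option D: E = 104.1 GPa, ρ = 7032 kg/m³
  option Q: E = 292.3 GPa, ρ = 1842 kg/m³
  option Q: M = 3.60×10⁻³
  option R: M = 2.92×10⁻³
  option X: M = 1.94×10⁻³
  option Z: M = 1.48×10⁻³
  option D: M = 0.669×10⁻³
Option Q ranks first.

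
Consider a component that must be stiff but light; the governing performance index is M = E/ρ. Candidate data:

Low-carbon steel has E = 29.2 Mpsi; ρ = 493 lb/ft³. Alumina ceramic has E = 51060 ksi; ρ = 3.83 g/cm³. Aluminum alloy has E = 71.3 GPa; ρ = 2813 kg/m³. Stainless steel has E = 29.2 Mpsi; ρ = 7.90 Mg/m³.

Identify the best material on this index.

Convert each candidate to consistent units, then evaluate M:
  low-carbon steel: E = 201.3 GPa, ρ = 7897 kg/m³
  alumina ceramic: E = 352.0 GPa, ρ = 3830 kg/m³
  aluminum alloy: E = 71.30 GPa, ρ = 2813 kg/m³
  stainless steel: E = 201.3 GPa, ρ = 7900 kg/m³
  alumina ceramic: M = 91.9 MN·m/kg
  low-carbon steel: M = 25.5 MN·m/kg
  stainless steel: M = 25.5 MN·m/kg
  aluminum alloy: M = 25.3 MN·m/kg
Alumina ceramic has the largest M.

alumina ceramic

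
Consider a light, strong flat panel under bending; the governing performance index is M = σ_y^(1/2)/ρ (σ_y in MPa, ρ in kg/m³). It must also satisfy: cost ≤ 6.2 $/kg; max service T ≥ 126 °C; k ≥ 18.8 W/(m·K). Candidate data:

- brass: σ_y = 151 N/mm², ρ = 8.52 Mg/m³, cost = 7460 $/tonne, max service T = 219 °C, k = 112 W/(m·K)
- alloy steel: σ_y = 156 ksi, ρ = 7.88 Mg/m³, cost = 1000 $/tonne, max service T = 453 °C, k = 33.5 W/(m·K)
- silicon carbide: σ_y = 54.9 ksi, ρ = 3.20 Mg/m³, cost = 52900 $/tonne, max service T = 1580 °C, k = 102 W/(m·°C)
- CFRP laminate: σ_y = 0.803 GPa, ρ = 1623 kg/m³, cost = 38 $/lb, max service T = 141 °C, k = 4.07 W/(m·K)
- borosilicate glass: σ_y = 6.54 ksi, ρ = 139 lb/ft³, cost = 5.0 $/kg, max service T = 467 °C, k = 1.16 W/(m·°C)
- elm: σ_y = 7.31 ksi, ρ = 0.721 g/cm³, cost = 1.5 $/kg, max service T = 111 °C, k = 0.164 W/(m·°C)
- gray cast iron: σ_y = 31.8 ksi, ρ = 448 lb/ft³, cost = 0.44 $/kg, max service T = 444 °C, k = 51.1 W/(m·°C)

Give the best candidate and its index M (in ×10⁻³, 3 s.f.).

alloy steel, M = 4.16×10⁻³

Screen on constraints: cost ≤ 6.2 $/kg; max service T ≥ 126 °C; k ≥ 18.8 W/(m·K). Survivors: alloy steel, gray cast iron.
In SI units:
  alloy steel: σ_y = 1076 MPa, ρ = 7880 kg/m³
  gray cast iron: σ_y = 219.3 MPa, ρ = 7176 kg/m³
  alloy steel: M = 4.16×10⁻³
  gray cast iron: M = 2.06×10⁻³
Alloy steel ranks first.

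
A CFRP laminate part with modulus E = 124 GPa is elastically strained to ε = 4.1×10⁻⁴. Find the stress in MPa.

50.8 MPa

σ = E·ε = 124000 MPa × 4.1×10⁻⁴ = 50.8 MPa.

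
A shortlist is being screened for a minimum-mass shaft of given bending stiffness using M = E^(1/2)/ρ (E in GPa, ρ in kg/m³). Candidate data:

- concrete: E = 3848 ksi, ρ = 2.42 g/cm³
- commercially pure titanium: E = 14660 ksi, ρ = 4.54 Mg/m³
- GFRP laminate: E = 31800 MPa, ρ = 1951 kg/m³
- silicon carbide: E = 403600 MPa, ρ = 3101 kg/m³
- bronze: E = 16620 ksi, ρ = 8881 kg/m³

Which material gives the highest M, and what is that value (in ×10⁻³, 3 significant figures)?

silicon carbide, M = 6.48×10⁻³

In SI units:
  concrete: E = 26.53 GPa, ρ = 2420 kg/m³
  commercially pure titanium: E = 101.1 GPa, ρ = 4540 kg/m³
  GFRP laminate: E = 31.80 GPa, ρ = 1951 kg/m³
  silicon carbide: E = 403.6 GPa, ρ = 3101 kg/m³
  bronze: E = 114.6 GPa, ρ = 8881 kg/m³
  silicon carbide: M = 6.48×10⁻³
  GFRP laminate: M = 2.89×10⁻³
  commercially pure titanium: M = 2.21×10⁻³
  concrete: M = 2.13×10⁻³
  bronze: M = 1.21×10⁻³
Silicon carbide ranks first.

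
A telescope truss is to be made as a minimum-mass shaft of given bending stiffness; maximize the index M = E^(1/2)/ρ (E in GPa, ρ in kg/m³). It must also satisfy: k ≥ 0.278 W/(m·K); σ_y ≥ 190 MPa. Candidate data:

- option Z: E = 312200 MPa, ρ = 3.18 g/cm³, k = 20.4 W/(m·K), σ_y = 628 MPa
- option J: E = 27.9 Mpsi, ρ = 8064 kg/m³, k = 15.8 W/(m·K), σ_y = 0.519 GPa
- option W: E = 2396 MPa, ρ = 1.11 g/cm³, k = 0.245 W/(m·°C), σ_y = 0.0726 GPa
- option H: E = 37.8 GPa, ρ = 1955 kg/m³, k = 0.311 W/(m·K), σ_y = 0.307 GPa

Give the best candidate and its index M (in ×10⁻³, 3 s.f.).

Screen on constraints: k ≥ 0.278 W/(m·K); σ_y ≥ 190 MPa. Survivors: option Z, option J, option H.
Normalizing units and computing the index:
  option Z: E = 312.2 GPa, ρ = 3180 kg/m³
  option J: E = 192.4 GPa, ρ = 8064 kg/m³
  option H: E = 37.80 GPa, ρ = 1955 kg/m³
  option Z: M = 5.56×10⁻³
  option H: M = 3.14×10⁻³
  option J: M = 1.72×10⁻³
Highest index: option Z.

option Z, M = 5.56×10⁻³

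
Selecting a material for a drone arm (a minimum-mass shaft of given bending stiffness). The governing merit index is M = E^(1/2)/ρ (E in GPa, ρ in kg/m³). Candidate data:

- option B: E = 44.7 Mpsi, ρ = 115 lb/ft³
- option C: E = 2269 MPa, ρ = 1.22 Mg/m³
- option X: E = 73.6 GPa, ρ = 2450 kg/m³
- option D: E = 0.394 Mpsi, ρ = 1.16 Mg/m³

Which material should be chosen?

In SI units:
  option B: E = 308.2 GPa, ρ = 1842 kg/m³
  option C: E = 2.269 GPa, ρ = 1220 kg/m³
  option X: E = 73.60 GPa, ρ = 2450 kg/m³
  option D: E = 2.717 GPa, ρ = 1160 kg/m³
  option B: M = 9.53×10⁻³
  option X: M = 3.50×10⁻³
  option D: M = 1.42×10⁻³
  option C: M = 1.23×10⁻³
The maximum is for option B.

option B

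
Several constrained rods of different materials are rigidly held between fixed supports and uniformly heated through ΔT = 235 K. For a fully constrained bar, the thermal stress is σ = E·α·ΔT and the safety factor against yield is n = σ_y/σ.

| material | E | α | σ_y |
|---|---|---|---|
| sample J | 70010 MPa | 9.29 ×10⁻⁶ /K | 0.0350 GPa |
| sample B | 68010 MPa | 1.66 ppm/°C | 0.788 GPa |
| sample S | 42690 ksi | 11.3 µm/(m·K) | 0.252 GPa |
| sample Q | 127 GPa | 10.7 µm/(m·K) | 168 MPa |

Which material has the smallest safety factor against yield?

sample J

Per material, after unit conversion:
  sample J: E = 70.01, α = 9.29, σ_y = 35.00 → σ = 153 MPa, n = 0.229
  sample B: E = 68.01, α = 1.66, σ_y = 788.0 → σ = 26.5 MPa, n = 29.7
  sample S: E = 294.3, α = 11.3, σ_y = 252.0 → σ = 782 MPa, n = 0.322
  sample Q: E = 127.0, α = 10.7, σ_y = 168.0 → σ = 319 MPa, n = 0.526
The minimum is sample J at n = 0.229.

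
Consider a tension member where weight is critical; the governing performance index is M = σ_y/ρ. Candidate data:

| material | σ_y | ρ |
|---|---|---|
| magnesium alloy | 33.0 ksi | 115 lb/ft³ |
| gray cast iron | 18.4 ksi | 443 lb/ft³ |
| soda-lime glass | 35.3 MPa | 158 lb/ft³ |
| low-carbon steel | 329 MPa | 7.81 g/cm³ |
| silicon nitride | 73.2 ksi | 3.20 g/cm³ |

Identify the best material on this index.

silicon nitride

In SI units:
  magnesium alloy: σ_y = 227.5 MPa, ρ = 1842 kg/m³
  gray cast iron: σ_y = 126.9 MPa, ρ = 7096 kg/m³
  soda-lime glass: σ_y = 35.30 MPa, ρ = 2531 kg/m³
  low-carbon steel: σ_y = 329.0 MPa, ρ = 7810 kg/m³
  silicon nitride: σ_y = 504.7 MPa, ρ = 3200 kg/m³
  silicon nitride: M = 158 kN·m/kg
  magnesium alloy: M = 124 kN·m/kg
  low-carbon steel: M = 42.1 kN·m/kg
  gray cast iron: M = 17.9 kN·m/kg
  soda-lime glass: M = 13.9 kN·m/kg
Silicon nitride ranks first.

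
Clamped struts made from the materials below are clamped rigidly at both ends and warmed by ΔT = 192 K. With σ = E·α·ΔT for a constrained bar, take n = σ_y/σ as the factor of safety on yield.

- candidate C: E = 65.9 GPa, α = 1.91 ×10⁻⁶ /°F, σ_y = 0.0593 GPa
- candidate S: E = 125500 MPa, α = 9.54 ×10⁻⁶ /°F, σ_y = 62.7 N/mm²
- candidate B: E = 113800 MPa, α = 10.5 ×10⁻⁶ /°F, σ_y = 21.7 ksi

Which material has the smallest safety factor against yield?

candidate S

Per material, after unit conversion:
  candidate C: E = 65.90, α = 3.44, σ_y = 59.30 → σ = 43.5 MPa, n = 1.36
  candidate S: E = 125.5, α = 17.2, σ_y = 62.70 → σ = 414 MPa, n = 0.152
  candidate B: E = 113.8, α = 18.9, σ_y = 149.6 → σ = 413 MPa, n = 0.362
The minimum is candidate S at n = 0.152.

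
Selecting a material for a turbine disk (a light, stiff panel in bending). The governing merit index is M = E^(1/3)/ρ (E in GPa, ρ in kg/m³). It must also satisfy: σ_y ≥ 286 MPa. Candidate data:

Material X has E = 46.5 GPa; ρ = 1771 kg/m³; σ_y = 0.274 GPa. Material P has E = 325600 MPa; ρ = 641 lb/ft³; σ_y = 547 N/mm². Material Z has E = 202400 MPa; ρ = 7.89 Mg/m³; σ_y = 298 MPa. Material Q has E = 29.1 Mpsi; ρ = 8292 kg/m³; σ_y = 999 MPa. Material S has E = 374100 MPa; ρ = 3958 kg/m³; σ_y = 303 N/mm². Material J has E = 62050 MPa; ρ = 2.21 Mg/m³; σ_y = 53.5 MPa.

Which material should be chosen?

Screen on constraints: σ_y ≥ 286 MPa. Survivors: material P, material Z, material Q, material S.
In SI units:
  material P: E = 325.6 GPa, ρ = 10270 kg/m³
  material Z: E = 202.4 GPa, ρ = 7890 kg/m³
  material Q: E = 200.6 GPa, ρ = 8292 kg/m³
  material S: E = 374.1 GPa, ρ = 3958 kg/m³
  material S: M = 1.82×10⁻³
  material Z: M = 0.744×10⁻³
  material Q: M = 0.706×10⁻³
  material P: M = 0.670×10⁻³
Material S has the largest M.

material S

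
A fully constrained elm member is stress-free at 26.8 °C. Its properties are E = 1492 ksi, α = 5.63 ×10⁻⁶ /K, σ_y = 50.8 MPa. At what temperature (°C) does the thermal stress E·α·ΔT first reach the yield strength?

904 °C

E = 1492 ksi = 10.29 GPa.
E·α·ΔT = 50.80 MPa ⇒ ΔT = 50.80 / (10.29×10³ × 5.63×10⁻⁶) = 877.1 K.
T = 26.8 + 877.1 = 903.9 °C.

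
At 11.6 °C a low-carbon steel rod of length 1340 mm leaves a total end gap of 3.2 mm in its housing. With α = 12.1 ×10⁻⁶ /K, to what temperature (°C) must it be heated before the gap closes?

α·L₀·ΔT = 3.2 mm ⇒ ΔT = 3.2 / (12.1×10⁻⁶ × 1340.0) = 197.4 K.
T = 11.6 + 197.4 = 209.0 °C.

209 °C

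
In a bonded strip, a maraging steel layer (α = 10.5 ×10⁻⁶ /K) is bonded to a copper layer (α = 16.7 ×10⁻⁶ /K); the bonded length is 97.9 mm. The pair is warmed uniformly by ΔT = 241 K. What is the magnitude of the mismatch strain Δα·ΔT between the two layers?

1.49×10⁻³

Δα = |10.5 − 16.7|×10⁻⁶/K = 6.20×10⁻⁶/K.
Mismatch strain = Δα·ΔT = 6.20×10⁻⁶ × 241.0 = 1.49×10⁻³.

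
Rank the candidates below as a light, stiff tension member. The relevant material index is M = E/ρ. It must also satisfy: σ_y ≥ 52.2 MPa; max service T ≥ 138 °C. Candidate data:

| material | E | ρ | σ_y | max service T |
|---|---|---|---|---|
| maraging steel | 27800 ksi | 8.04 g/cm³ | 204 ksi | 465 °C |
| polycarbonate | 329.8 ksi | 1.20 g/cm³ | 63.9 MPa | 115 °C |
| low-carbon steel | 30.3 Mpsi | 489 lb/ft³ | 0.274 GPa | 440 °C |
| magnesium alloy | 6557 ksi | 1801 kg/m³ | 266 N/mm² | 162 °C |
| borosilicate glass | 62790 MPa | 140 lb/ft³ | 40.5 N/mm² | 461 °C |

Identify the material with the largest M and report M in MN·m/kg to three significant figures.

low-carbon steel, M = 26.7 MN·m/kg

Screen on constraints: σ_y ≥ 52.2 MPa; max service T ≥ 138 °C. Survivors: maraging steel, low-carbon steel, magnesium alloy.
Putting every candidate on a common basis:
  maraging steel: E = 191.7 GPa, ρ = 8040 kg/m³
  low-carbon steel: E = 208.9 GPa, ρ = 7833 kg/m³
  magnesium alloy: E = 45.21 GPa, ρ = 1801 kg/m³
  low-carbon steel: M = 26.7 MN·m/kg
  magnesium alloy: M = 25.1 MN·m/kg
  maraging steel: M = 23.8 MN·m/kg
The maximum is for low-carbon steel.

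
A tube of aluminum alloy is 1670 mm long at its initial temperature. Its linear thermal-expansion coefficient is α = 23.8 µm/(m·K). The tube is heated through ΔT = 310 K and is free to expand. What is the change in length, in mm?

ΔL = α·L₀·ΔT = 23.8×10⁻⁶ × 1670 mm × 310.0 K = 12.3 mm.

12.3 mm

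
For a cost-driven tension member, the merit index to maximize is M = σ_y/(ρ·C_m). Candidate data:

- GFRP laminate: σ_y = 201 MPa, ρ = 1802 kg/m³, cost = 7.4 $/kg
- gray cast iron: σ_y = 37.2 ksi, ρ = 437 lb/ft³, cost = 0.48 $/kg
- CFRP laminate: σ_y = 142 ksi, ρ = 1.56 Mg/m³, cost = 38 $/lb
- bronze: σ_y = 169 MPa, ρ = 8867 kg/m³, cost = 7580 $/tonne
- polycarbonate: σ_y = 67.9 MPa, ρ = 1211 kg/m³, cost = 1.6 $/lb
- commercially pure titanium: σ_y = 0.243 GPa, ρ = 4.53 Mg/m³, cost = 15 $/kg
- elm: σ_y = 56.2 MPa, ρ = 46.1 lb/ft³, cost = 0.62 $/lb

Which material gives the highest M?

gray cast iron

Convert each candidate to consistent units, then evaluate M:
  GFRP laminate: σ_y = 201.0 MPa, ρ = 1802 kg/m³, cost = 7.400 $/kg
  gray cast iron: σ_y = 256.5 MPa, ρ = 7000 kg/m³, cost = 0.4800 $/kg
  CFRP laminate: σ_y = 979.1 MPa, ρ = 1560 kg/m³, cost = 83.77 $/kg
  bronze: σ_y = 169.0 MPa, ρ = 8867 kg/m³, cost = 7.580 $/kg
  polycarbonate: σ_y = 67.90 MPa, ρ = 1211 kg/m³, cost = 3.527 $/kg
  commercially pure titanium: σ_y = 243.0 MPa, ρ = 4530 kg/m³, cost = 15.00 $/kg
  elm: σ_y = 56.20 MPa, ρ = 738.5 kg/m³, cost = 1.367 $/kg
  gray cast iron: M = 76.3 kN·m per $
  elm: M = 55.7 kN·m per $
  polycarbonate: M = 15.9 kN·m per $
  GFRP laminate: M = 15.1 kN·m per $
  CFRP laminate: M = 7.49 kN·m per $
  commercially pure titanium: M = 3.58 kN·m per $
  bronze: M = 2.51 kN·m per $
The maximum is for gray cast iron.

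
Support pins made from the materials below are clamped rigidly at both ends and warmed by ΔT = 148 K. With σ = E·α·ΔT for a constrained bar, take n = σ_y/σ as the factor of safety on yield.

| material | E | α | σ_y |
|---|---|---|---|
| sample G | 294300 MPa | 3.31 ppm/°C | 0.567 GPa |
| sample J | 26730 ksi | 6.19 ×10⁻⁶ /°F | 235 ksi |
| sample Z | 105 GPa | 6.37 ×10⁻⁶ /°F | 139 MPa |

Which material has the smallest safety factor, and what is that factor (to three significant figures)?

In consistent units (E in GPa, α in ×10⁻⁶/K, σ_y in MPa):
  sample G: E = 294.3, α = 3.31, σ_y = 567.0 → σ = 144 MPa, n = 3.93
  sample J: E = 184.3, α = 11.1, σ_y = 1620 → σ = 304 MPa, n = 5.33
  sample Z: E = 105.0, α = 11.5, σ_y = 139.0 → σ = 178 MPa, n = 0.780
The minimum is sample Z at n = 0.780.

sample Z, n = 0.780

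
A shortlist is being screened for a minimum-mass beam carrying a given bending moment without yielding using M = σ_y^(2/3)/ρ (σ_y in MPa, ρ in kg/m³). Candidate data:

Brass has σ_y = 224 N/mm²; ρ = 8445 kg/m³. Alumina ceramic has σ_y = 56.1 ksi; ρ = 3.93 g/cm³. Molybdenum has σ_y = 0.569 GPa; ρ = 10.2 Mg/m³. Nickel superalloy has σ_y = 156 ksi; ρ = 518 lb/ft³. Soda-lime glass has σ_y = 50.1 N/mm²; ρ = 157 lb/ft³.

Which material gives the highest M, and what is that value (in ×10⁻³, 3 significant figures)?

alumina ceramic, M = 13.5×10⁻³

Putting every candidate on a common basis:
  brass: σ_y = 224.0 MPa, ρ = 8445 kg/m³
  alumina ceramic: σ_y = 386.8 MPa, ρ = 3930 kg/m³
  molybdenum: σ_y = 569.0 MPa, ρ = 10200 kg/m³
  nickel superalloy: σ_y = 1076 MPa, ρ = 8298 kg/m³
  soda-lime glass: σ_y = 50.10 MPa, ρ = 2515 kg/m³
  alumina ceramic: M = 13.5×10⁻³
  nickel superalloy: M = 12.7×10⁻³
  molybdenum: M = 6.73×10⁻³
  soda-lime glass: M = 5.40×10⁻³
  brass: M = 4.37×10⁻³
The maximum is for alumina ceramic.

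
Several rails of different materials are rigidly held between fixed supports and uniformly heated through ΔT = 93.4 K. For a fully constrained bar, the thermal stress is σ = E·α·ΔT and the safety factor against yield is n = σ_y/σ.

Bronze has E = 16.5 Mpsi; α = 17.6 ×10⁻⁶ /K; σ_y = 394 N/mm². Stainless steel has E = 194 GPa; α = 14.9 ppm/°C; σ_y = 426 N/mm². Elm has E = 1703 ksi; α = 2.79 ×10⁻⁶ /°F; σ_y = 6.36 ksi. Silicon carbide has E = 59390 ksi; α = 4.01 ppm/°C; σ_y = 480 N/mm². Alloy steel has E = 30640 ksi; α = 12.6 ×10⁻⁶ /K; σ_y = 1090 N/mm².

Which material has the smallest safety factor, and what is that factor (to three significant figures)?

In consistent units (E in GPa, α in ×10⁻⁶/K, σ_y in MPa):
  bronze: E = 113.8, α = 17.6, σ_y = 394.0 → σ = 187 MPa, n = 2.11
  stainless steel: E = 194.0, α = 14.9, σ_y = 426.0 → σ = 270 MPa, n = 1.58
  elm: E = 11.74, α = 5.02, σ_y = 43.85 → σ = 5.51 MPa, n = 7.96
  silicon carbide: E = 409.5, α = 4.01, σ_y = 480.0 → σ = 153 MPa, n = 3.13
  alloy steel: E = 211.3, α = 12.6, σ_y = 1090 → σ = 249 MPa, n = 4.38
Stainless steel has the lowest safety factor, n = 1.58.

stainless steel, n = 1.58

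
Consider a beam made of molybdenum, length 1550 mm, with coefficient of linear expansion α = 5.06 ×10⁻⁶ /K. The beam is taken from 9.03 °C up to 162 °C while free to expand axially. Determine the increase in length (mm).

1.20 mm

ΔT = 162 − 9.03 = 153.0 K.
ΔL = α·L₀·ΔT = 5.06×10⁻⁶ × 1550 mm × 153.0 K = 1.20 mm.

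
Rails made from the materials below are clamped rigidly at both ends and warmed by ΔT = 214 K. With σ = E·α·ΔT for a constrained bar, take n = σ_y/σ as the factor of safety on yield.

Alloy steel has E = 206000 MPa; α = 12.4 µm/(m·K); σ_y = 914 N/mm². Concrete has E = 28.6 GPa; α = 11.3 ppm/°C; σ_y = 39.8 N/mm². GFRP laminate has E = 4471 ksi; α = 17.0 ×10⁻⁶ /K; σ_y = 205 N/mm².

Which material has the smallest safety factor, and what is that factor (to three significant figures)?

concrete, n = 0.575

Converting E to GPa, α to ×10⁻⁶/K, σ_y to MPa, then σ and n for each:
  alloy steel: E = 206.0, α = 12.4, σ_y = 914.0 → σ = 547 MPa, n = 1.67
  concrete: E = 28.60, α = 11.3, σ_y = 39.80 → σ = 69.2 MPa, n = 0.575
  GFRP laminate: E = 30.83, α = 17.0, σ_y = 205.0 → σ = 112 MPa, n = 1.83
Concrete has the lowest safety factor, n = 0.575.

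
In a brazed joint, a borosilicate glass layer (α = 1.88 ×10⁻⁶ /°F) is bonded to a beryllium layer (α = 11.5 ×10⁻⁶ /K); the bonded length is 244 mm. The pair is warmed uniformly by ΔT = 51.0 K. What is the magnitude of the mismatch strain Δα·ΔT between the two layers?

borosilicate glass: α = 1.88×10⁻⁶/°F × 9/5 = 3.38×10⁻⁶/K.
Δα = |3.38 − 11.5|×10⁻⁶/K = 8.12×10⁻⁶/K.
Mismatch strain = Δα·ΔT = 8.12×10⁻⁶ × 51.0 = 4.14×10⁻⁴.

4.14×10⁻⁴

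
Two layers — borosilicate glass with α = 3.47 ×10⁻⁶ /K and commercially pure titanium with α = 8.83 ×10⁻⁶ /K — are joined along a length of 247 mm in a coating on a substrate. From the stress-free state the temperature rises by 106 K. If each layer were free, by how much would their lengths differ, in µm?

Δα = |3.47 − 8.83|×10⁻⁶/K = 5.36×10⁻⁶/K.
ΔL_mismatch = Δα·L·ΔT = 5.36×10⁻⁶ × 247.0 mm × 106.0 K = 140 µm.

140 µm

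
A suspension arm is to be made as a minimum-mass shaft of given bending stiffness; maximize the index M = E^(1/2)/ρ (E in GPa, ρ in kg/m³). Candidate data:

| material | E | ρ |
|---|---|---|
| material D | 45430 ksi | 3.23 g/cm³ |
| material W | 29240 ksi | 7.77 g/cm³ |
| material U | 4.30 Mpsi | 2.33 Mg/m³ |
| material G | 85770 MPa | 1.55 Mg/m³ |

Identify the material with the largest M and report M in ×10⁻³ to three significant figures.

In SI units:
  material D: E = 313.2 GPa, ρ = 3230 kg/m³
  material W: E = 201.6 GPa, ρ = 7770 kg/m³
  material U: E = 29.65 GPa, ρ = 2330 kg/m³
  material G: E = 85.77 GPa, ρ = 1550 kg/m³
  material G: M = 5.97×10⁻³
  material D: M = 5.48×10⁻³
  material U: M = 2.34×10⁻³
  material W: M = 1.83×10⁻³
Material G ranks first.

material G, M = 5.97×10⁻³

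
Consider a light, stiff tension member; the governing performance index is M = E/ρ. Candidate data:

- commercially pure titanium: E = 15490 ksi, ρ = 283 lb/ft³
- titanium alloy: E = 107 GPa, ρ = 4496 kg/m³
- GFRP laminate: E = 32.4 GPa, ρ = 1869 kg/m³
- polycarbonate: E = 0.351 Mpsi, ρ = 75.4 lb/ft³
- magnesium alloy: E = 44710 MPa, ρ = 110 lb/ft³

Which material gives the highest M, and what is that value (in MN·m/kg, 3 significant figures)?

magnesium alloy, M = 25.4 MN·m/kg

Putting every candidate on a common basis:
  commercially pure titanium: E = 106.8 GPa, ρ = 4533 kg/m³
  titanium alloy: E = 107.0 GPa, ρ = 4496 kg/m³
  GFRP laminate: E = 32.40 GPa, ρ = 1869 kg/m³
  polycarbonate: E = 2.420 GPa, ρ = 1208 kg/m³
  magnesium alloy: E = 44.71 GPa, ρ = 1762 kg/m³
  magnesium alloy: M = 25.4 MN·m/kg
  titanium alloy: M = 23.8 MN·m/kg
  commercially pure titanium: M = 23.6 MN·m/kg
  GFRP laminate: M = 17.3 MN·m/kg
  polycarbonate: M = 2.00 MN·m/kg
Magnesium alloy has the largest M.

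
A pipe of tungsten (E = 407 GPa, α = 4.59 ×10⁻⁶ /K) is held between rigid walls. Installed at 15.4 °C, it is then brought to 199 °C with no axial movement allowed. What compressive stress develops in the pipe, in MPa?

ΔT = 183.6 K. Constrained thermal stress σ = E·α·ΔT = 407.0×10³ MPa × 4.59×10⁻⁶ × 183.6 = 343 MPa (compressive).

343 MPa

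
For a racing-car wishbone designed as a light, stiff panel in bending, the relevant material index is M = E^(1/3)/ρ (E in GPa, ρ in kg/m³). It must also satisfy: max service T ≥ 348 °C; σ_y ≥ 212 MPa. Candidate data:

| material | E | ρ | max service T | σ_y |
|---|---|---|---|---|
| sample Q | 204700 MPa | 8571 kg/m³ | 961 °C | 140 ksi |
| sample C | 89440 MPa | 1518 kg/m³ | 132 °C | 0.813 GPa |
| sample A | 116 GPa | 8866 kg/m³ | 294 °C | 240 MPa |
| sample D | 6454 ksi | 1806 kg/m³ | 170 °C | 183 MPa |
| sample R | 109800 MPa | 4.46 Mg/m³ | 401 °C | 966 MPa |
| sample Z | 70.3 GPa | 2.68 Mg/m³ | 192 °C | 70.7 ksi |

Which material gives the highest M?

sample R

Screen on constraints: max service T ≥ 348 °C; σ_y ≥ 212 MPa. Survivors: sample Q, sample R.
In SI units:
  sample Q: E = 204.7 GPa, ρ = 8571 kg/m³
  sample R: E = 109.8 GPa, ρ = 4460 kg/m³
  sample R: M = 1.07×10⁻³
  sample Q: M = 0.688×10⁻³
Sample R ranks first.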